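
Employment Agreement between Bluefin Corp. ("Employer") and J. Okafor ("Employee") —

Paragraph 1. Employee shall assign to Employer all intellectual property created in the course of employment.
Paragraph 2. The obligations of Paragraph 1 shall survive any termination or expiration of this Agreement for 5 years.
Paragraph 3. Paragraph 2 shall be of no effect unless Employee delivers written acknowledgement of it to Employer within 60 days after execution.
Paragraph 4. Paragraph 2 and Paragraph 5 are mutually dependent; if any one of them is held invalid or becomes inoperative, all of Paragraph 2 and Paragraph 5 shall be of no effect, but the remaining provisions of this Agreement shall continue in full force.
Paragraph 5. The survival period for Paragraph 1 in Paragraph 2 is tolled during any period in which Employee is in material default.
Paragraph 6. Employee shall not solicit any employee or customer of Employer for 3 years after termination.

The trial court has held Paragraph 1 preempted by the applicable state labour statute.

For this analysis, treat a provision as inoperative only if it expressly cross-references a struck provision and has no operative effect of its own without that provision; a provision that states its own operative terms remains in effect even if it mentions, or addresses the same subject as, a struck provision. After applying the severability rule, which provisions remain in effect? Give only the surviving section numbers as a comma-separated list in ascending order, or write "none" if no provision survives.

Paragraph 1 is struck. Paragraph 2 has no operative effect of its own apart from Paragraph 1 and is therefore inoperative. Paragraph 3 operates only by reference to Paragraph 2, so it falls with Paragraph 2. The whole of Paragraph 5 is the tolling of the survival period for Paragraph 1, defined by reference to Paragraph 2, so Paragraph 5 cannot stand once Paragraph 2 is removed. Paragraph 4 declares Paragraph 2 and Paragraph 5 mutually dependent; since one of them has fallen, all of them are of no effect. The remainder continues in force under Paragraph 4. The provisions still in force are Paragraph 4 and Paragraph 6.

4, 6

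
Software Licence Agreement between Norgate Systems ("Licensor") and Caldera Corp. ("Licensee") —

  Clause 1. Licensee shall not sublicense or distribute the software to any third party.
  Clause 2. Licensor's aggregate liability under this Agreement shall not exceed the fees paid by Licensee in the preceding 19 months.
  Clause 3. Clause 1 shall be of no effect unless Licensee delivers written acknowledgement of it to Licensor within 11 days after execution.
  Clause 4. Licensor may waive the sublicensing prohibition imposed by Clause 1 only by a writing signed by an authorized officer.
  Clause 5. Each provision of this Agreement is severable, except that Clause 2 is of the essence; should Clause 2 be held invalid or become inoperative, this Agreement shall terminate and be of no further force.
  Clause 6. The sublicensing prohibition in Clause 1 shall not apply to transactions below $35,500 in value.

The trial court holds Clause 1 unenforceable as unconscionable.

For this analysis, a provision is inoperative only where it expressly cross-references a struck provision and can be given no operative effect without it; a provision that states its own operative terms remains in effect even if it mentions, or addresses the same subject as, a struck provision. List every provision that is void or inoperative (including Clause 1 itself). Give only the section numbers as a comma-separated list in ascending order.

Clause 1 is struck. Clause 3 has no operative effect of its own apart from Clause 1 and is therefore inoperative. Clause 4 has no operative effect of its own apart from Clause 1 and is therefore inoperative. Clause 6 does nothing except set the carve-out from the sublicensing prohibition by reference to Clause 1; with Clause 1 gone it has no independent effect and is inoperative. Clause 5 makes Clause 2 an essential term, but Clause 2 is unaffected, so the severability proviso in Clause 5 preserves the remaining provisions. That leaves Clause 2 and Clause 5 in effect.

1, 3, 4, 6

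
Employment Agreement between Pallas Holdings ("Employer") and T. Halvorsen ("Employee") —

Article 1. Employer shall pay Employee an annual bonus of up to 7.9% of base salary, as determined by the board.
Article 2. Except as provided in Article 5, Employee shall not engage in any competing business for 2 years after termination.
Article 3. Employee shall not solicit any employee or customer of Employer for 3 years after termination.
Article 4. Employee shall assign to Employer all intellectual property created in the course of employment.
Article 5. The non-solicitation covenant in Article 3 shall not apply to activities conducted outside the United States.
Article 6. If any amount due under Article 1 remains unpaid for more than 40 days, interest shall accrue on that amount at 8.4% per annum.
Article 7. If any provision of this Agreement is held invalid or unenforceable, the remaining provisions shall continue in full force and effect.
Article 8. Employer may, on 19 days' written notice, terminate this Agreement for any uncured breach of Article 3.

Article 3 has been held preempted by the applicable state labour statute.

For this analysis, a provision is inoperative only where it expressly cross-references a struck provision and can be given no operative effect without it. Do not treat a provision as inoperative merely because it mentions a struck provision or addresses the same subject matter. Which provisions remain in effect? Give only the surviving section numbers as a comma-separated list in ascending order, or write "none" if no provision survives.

Article 3 is struck. Article 5 has no operative effect of its own apart from Article 3 and is therefore inoperative. Article 8 merely fixes the termination right for breach of Article 3; with Article 3 gone it has nothing to operate on and falls away. Article 2 mentions Article 5 but its own obligation stands independently of Article 5, so Article 2 is not affected. Under the severability clause in Article 7, the remaining provisions continue in force. That leaves Article 1, Article 2, Article 4, Article 6, and Article 7 in effect.

1, 2, 4, 6, 7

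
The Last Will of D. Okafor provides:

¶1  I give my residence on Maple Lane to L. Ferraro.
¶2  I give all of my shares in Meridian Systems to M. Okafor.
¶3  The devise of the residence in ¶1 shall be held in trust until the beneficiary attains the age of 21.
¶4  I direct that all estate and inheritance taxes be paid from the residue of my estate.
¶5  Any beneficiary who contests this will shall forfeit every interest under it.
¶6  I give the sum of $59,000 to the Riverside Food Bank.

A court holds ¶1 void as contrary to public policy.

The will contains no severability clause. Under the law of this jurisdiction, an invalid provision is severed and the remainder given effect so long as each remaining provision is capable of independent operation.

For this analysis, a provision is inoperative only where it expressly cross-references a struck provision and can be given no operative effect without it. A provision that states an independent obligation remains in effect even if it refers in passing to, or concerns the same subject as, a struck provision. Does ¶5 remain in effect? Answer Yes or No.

¶1 is struck. ¶3 merely fixes the trust for ¶1; with ¶1 gone it has nothing to operate on and falls away. Under the stated default rule, only provisions that cannot operate independently fall away; the rest are enforced. The provisions still in force are ¶2, ¶4, ¶5, and ¶6. ¶5 is among the surviving provisions, so the answer is yes.

Yes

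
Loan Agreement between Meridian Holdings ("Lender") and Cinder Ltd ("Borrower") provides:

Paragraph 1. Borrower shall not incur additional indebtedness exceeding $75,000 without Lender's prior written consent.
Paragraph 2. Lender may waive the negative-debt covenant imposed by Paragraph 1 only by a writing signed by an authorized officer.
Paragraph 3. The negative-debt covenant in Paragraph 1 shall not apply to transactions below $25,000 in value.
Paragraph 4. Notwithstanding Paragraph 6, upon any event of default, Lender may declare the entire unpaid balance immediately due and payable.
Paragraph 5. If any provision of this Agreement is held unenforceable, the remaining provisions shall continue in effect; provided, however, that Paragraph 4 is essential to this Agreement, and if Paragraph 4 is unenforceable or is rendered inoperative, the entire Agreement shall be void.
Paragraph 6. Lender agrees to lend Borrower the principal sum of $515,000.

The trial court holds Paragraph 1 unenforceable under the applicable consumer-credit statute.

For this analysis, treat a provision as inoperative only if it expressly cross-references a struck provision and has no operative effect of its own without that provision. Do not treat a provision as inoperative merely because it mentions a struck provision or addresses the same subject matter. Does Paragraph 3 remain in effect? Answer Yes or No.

No

Paragraph 1 is struck. Paragraph 2 operates only by reference to Paragraph 1, so it falls with Paragraph 1. The whole of Paragraph 3 is the carve-out from the negative-debt covenant, defined by reference to Paragraph 1, so Paragraph 3 cannot stand once Paragraph 1 is removed. Paragraph 5 makes Paragraph 4 an essential term, but Paragraph 4 is unaffected, so the severability proviso in Paragraph 5 preserves the remaining provisions. Paragraph 4, Paragraph 5, and Paragraph 6 remain in effect. Paragraph 3 is among the inoperative provisions, so the answer is no.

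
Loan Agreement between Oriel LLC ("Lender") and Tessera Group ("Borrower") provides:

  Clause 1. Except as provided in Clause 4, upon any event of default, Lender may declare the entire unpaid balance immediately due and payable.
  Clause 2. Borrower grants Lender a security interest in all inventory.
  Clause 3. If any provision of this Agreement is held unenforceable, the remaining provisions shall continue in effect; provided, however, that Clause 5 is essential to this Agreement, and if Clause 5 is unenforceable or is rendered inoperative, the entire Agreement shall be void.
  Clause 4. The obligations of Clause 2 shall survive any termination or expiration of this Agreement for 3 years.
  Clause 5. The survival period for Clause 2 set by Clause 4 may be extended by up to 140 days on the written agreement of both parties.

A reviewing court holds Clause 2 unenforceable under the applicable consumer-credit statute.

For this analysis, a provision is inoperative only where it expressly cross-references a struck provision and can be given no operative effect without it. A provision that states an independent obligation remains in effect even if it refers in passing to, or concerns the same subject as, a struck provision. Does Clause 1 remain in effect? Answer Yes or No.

No

Clause 2 is struck. The only function of Clause 4 is the survival period for Clause 2, so it cannot stand once Clause 2 is removed. The whole of Clause 5 is the extension of the survival period for Clause 2, defined by reference to Clause 4, so Clause 5 cannot stand once Clause 4 is removed. Clause 3 makes Clause 5 an essential term, and Clause 5 has been rendered inoperative by the cascade; under Clause 3, the entire Agreement is therefore void. No provision of the Agreement survives. Clause 1 is among the inoperative provisions, so the answer is no.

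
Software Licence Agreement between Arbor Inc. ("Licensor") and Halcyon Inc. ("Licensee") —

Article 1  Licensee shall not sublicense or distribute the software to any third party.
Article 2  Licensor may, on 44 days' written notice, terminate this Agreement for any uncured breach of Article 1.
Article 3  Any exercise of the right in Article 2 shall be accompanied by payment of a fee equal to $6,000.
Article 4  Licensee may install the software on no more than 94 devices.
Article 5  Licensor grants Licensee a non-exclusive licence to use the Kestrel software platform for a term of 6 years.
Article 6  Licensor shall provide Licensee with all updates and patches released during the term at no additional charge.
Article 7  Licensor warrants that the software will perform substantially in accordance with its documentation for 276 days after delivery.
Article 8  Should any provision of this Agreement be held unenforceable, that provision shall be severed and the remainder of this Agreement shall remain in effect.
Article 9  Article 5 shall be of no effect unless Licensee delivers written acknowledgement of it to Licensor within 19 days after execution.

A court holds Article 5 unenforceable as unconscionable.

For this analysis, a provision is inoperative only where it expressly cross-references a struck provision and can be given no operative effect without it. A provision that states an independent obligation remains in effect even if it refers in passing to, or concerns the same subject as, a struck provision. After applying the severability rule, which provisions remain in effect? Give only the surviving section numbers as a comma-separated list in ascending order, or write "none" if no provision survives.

Article 5 is struck. The only function of Article 9 is the acknowledgement condition for Article 5, so it cannot stand once Article 5 is removed. Under the severability clause in Article 8, the remaining provisions continue in force. That leaves Article 1, Article 2, Article 3, Article 4, Article 6, Article 7, and Article 8 in effect.

1, 2, 3, 4, 6, 7, 8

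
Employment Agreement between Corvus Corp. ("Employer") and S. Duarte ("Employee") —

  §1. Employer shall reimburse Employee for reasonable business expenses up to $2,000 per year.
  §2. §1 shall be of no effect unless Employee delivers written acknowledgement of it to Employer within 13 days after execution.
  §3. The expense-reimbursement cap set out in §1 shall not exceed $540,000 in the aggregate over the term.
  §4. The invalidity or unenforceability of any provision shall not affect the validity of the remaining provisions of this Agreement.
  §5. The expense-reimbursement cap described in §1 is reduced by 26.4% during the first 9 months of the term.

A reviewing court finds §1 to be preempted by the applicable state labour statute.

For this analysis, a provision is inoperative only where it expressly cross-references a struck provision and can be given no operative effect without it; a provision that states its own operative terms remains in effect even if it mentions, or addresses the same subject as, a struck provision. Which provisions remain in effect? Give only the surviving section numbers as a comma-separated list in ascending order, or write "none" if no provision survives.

§1 is struck. §2 merely fixes the acknowledgement condition for §1; with §1 gone it has nothing to operate on and falls away. §3 operates only by reference to §1, so it falls with §1. §5 has no operative effect of its own apart from §1 and is therefore inoperative. Under the severability clause in §4, the remaining provisions continue in force. Only §4 remains in effect.

4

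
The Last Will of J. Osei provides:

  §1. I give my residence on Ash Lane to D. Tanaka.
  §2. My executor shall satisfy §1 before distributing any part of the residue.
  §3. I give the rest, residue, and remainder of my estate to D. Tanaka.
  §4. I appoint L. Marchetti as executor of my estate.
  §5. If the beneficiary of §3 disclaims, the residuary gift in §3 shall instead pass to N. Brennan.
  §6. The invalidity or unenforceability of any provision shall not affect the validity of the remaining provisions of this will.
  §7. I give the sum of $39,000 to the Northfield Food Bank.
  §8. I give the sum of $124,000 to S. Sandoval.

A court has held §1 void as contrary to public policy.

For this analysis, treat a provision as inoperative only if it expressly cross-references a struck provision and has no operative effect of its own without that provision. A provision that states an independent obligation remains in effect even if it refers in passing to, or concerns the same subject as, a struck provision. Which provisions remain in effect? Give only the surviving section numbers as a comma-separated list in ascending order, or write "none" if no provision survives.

§1 is struck. The only function of §2 is the priority direction for §1, so it cannot stand once §1 is removed. §6 is a severability clause and preserves every provision that can still be given independent effect. That leaves §3, §4, §5, §6, §7, and §8 in effect.

3, 4, 5, 6, 7, 8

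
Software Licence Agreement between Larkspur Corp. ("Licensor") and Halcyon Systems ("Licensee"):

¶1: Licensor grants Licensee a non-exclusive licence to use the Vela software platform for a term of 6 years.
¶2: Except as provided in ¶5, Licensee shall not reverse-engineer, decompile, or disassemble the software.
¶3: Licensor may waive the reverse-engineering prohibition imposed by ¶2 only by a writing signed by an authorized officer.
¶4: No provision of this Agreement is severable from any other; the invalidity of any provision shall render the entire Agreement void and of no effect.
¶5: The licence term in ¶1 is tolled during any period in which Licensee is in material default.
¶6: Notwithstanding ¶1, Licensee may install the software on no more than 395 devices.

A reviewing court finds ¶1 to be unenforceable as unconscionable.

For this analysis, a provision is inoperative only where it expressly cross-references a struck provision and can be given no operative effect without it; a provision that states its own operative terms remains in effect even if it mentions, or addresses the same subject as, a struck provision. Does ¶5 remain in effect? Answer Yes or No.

No

¶1 is struck. ¶5 does nothing except set the tolling of the licence term by reference to ¶1; with ¶1 gone it has no independent effect and is inoperative. ¶4 provides that the Agreement is not severable, so the invalidity of any one provision voids the entire Agreement. No provision of the Agreement survives. ¶5 is among the inoperative provisions, so the answer is no.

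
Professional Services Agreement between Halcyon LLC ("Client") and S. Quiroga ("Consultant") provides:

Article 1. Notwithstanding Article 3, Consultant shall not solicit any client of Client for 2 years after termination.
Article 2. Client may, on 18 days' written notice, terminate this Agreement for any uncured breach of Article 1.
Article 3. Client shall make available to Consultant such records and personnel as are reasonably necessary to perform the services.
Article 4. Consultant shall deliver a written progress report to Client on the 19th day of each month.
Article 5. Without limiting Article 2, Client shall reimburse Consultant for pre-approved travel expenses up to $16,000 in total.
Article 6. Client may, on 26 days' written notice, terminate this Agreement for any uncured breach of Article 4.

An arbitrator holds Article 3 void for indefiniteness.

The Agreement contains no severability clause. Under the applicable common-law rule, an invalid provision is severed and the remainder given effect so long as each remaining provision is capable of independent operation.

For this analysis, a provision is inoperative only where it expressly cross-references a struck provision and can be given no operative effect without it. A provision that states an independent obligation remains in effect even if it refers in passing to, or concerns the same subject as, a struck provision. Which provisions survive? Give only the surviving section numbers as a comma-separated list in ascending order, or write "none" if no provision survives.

1, 2, 4, 5, 6

Article 3 is struck. Article 1 mentions Article 3 but its own obligation stands independently of Article 3, so Article 1 is not affected. No other provision's operative terms depend on Article 3. With no severability clause, the stated default rule severs what cannot stand and enforces each remaining provision that can operate on its own. Article 1, Article 2, Article 4, Article 5, and Article 6 remain in effect.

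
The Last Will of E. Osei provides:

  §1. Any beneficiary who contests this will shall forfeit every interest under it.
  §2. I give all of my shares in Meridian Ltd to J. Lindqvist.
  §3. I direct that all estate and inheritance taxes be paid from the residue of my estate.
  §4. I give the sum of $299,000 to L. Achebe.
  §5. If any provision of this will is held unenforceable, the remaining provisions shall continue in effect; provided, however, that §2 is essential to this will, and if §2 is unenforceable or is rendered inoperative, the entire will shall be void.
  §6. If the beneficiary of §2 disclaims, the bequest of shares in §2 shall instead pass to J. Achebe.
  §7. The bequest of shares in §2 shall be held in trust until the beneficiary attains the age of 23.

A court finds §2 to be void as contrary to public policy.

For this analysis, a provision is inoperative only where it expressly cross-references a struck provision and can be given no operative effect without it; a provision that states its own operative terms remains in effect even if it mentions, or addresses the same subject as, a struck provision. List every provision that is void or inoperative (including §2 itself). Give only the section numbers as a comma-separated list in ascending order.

§2 is struck. §6 has no operative effect of its own apart from §2 and is therefore inoperative. §7 has no operative effect of its own apart from §2 and is therefore inoperative. §5 makes §2 an essential term, and §2 is the provision held invalid; under §5, the entire will is therefore void. No provision of the will survives.

1, 2, 3, 4, 5, 6, 7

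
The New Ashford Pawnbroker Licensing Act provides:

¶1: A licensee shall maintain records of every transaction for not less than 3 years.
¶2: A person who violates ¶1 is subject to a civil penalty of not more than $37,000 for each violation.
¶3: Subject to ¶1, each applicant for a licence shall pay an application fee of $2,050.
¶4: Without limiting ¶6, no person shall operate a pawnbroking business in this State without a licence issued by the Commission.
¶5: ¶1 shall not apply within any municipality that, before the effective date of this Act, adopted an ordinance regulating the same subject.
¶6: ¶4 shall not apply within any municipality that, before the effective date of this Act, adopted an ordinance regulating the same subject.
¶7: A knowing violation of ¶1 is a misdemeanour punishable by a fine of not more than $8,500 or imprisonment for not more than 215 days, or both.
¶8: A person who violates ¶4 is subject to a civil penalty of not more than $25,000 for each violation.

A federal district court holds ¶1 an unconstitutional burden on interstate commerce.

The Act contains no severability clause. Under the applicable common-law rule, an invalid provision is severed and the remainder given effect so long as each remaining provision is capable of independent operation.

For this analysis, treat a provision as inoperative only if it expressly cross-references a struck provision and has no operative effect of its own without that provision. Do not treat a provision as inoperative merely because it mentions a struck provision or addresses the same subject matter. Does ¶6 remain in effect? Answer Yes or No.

Yes

¶1 is struck. ¶2 operates only by reference to ¶1, so it falls with ¶1. The only function of ¶5 is the local-preemption carve-out from ¶1, so it cannot stand once ¶1 is removed. ¶7 operates only by reference to ¶1, so it falls with ¶1. Although ¶3 refers to ¶1, its operative terms do not depend on ¶1, so it remains in effect. With no severability clause, the stated default rule severs what cannot stand and enforces each remaining provision that can operate on its own. ¶3, ¶4, ¶6, and ¶8 remain in effect. ¶6 is among the surviving provisions, so the answer is yes.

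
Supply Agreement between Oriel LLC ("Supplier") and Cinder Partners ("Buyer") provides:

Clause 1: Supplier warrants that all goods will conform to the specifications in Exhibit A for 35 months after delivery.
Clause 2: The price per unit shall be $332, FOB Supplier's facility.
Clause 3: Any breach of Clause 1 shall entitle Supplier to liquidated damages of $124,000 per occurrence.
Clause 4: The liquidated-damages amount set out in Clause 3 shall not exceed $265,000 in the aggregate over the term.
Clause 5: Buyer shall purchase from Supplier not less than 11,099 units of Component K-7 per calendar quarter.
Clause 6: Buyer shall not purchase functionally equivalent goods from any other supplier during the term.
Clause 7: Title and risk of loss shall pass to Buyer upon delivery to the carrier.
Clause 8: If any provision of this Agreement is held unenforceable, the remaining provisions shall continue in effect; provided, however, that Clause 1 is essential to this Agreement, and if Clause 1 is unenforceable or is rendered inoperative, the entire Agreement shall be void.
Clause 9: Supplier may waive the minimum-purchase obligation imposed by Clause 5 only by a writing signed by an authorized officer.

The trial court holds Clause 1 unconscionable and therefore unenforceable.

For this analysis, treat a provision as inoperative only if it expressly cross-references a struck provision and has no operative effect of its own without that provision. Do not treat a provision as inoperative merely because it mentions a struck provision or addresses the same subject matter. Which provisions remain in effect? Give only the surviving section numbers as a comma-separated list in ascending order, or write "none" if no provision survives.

Clause 1 is struck. Clause 3 operates only by reference to Clause 1, so it falls with Clause 1. Clause 4 has no operative effect of its own apart from Clause 3 and is therefore inoperative. Clause 8 makes Clause 1 an essential term, and Clause 1 is the provision held invalid; under Clause 8, the entire Agreement is therefore void. No provision of the Agreement survives.

none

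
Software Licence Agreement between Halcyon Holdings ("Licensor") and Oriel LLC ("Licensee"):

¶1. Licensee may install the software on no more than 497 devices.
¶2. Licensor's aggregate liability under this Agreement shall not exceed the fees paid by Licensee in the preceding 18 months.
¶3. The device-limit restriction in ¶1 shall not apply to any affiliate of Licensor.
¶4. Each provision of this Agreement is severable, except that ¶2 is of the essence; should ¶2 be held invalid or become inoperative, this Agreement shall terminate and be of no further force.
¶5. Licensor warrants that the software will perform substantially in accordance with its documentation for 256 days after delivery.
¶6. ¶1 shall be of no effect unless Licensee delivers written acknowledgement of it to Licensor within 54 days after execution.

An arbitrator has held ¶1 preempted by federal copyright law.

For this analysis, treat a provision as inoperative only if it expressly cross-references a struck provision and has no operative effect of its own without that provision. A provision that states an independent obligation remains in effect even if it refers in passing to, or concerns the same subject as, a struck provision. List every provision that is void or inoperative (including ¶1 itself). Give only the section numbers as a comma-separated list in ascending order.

1, 3, 6

¶1 is struck. ¶3 does nothing except set the carve-out from the device-limit restriction by reference to ¶1; with ¶1 gone it has no independent effect and is inoperative. ¶6 merely fixes the acknowledgement condition for ¶1; with ¶1 gone it has nothing to operate on and falls away. ¶4 makes ¶2 an essential term, but ¶2 is unaffected, so the severability proviso in ¶4 preserves the remaining provisions. That leaves ¶2, ¶4, and ¶5 in effect.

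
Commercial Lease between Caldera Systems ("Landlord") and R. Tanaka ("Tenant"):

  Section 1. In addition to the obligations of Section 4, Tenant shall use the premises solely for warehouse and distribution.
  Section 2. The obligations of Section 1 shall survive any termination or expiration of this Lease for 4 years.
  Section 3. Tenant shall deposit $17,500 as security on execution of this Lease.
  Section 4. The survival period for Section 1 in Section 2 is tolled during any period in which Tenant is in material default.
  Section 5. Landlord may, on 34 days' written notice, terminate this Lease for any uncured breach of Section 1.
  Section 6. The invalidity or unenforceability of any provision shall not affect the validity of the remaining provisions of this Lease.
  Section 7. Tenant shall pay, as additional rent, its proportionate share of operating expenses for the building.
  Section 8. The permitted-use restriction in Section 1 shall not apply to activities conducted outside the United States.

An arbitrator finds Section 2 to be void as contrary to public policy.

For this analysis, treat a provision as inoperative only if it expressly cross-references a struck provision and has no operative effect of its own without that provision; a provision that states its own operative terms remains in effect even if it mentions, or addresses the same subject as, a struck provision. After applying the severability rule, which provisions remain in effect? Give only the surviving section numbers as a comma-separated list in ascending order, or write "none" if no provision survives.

1, 3, 5, 6, 7, 8

Section 2 is struck. Section 4 does nothing except set the tolling of the survival period for Section 1 by reference to Section 2; with Section 2 gone it has no independent effect and is inoperative. Although Section 1 refers to Section 4, its operative terms do not depend on Section 4, so it remains in effect. Under the severability clause in Section 6, the remaining provisions continue in force. Section 1, Section 3, Section 5, Section 6, Section 7, and Section 8 remain in effect.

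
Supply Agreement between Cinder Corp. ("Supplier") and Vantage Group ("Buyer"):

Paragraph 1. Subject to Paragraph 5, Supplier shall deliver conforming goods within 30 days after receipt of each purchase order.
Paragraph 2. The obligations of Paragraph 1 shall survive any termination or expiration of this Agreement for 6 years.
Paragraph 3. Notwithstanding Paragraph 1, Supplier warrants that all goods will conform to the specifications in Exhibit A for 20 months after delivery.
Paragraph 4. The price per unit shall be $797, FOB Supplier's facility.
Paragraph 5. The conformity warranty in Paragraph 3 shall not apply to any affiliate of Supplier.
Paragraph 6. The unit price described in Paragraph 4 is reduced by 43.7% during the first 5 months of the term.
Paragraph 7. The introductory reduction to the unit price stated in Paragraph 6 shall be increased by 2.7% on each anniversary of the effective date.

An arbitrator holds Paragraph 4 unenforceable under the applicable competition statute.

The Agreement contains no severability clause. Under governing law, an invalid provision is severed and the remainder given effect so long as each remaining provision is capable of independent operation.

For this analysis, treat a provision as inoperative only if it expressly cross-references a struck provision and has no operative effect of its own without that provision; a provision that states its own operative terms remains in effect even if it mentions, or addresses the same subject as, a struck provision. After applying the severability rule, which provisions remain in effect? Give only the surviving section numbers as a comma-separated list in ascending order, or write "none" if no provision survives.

Paragraph 4 is struck. Paragraph 6 has no operative effect of its own apart from Paragraph 4 and is therefore inoperative. The whole of Paragraph 7 is the escalation of the introductory reduction to the unit price, defined by reference to Paragraph 6, so Paragraph 7 cannot stand once Paragraph 6 is removed. Under the stated default rule, only provisions that cannot operate independently fall away; the rest are enforced. Paragraph 1, Paragraph 2, Paragraph 3, and Paragraph 5 remain in effect.

1, 2, 3, 5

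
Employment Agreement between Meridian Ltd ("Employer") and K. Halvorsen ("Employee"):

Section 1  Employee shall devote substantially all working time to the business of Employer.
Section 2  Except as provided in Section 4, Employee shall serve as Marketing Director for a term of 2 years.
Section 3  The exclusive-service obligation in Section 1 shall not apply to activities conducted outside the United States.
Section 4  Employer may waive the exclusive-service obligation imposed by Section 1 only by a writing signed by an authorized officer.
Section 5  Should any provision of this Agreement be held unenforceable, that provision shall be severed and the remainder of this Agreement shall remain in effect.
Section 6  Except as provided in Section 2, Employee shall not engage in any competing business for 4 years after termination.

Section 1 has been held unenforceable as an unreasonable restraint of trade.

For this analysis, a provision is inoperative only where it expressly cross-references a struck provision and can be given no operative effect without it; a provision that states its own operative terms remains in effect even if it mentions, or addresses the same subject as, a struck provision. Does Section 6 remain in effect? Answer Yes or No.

Section 1 is struck. Section 3 has no operative effect of its own apart from Section 1 and is therefore inoperative. The only function of Section 4 is the waiver condition for Section 1, so it cannot stand once Section 1 is removed. Although Section 2 refers to Section 4, its operative terms do not depend on Section 4, so it remains in effect. Section 5 is a severability clause and preserves every provision that can still be given independent effect. The provisions still in force are Section 2, Section 5, and Section 6. Section 6 is among the surviving provisions, so the answer is yes.

Yes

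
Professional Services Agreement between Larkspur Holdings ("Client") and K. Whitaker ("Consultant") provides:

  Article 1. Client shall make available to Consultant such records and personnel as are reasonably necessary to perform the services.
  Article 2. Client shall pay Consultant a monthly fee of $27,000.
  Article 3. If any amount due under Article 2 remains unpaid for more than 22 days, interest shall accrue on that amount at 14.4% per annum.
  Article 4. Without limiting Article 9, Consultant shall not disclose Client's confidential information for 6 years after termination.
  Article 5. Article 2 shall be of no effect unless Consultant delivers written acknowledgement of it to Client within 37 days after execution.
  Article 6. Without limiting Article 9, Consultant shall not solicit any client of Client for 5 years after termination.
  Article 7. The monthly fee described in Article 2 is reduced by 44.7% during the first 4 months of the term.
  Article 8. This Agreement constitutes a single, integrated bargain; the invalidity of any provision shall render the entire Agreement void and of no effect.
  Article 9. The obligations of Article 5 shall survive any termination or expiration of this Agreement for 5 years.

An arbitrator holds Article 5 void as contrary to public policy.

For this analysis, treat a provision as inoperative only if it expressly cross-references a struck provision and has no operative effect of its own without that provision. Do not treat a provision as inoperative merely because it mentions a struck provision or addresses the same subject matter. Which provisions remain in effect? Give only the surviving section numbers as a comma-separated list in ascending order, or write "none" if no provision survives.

Article 5 is struck. Article 9 operates only by reference to Article 5, so it falls with Article 5. Article 8 provides that the Agreement is not severable, so the invalidity of any one provision voids the entire Agreement. No provision of the Agreement survives.

none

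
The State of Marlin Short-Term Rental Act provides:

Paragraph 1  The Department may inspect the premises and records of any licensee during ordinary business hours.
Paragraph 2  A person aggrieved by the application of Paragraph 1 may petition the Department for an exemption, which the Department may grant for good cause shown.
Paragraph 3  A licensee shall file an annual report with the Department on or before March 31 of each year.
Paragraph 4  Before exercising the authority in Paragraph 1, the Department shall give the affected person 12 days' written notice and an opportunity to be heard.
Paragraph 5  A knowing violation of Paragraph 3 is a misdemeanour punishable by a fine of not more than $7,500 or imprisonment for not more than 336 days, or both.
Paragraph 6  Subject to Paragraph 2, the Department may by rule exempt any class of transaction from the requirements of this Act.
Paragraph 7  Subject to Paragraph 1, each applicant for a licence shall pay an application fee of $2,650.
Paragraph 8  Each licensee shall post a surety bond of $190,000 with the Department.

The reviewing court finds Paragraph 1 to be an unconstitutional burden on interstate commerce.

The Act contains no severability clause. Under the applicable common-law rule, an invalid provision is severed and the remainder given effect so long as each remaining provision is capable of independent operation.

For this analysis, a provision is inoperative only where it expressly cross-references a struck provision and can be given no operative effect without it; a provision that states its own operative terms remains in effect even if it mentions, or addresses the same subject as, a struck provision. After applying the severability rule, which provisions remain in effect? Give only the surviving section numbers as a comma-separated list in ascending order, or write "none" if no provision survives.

Paragraph 1 is struck. The only function of Paragraph 2 is the exemption procedure for Paragraph 1, so it cannot stand once Paragraph 1 is removed. The only function of Paragraph 4 is the notice-and-hearing requirement for Paragraph 1, so it cannot stand once Paragraph 1 is removed. Although Paragraph 6 refers to Paragraph 2, its operative terms do not depend on Paragraph 2, so it remains in effect. Although Paragraph 7 refers to Paragraph 1, its operative terms do not depend on Paragraph 1, so it remains in effect. Under the stated default rule, only provisions that cannot operate independently fall away; the rest are enforced. The provisions still in force are Paragraph 3, Paragraph 5, Paragraph 6, Paragraph 7, and Paragraph 8.

3, 5, 6, 7, 8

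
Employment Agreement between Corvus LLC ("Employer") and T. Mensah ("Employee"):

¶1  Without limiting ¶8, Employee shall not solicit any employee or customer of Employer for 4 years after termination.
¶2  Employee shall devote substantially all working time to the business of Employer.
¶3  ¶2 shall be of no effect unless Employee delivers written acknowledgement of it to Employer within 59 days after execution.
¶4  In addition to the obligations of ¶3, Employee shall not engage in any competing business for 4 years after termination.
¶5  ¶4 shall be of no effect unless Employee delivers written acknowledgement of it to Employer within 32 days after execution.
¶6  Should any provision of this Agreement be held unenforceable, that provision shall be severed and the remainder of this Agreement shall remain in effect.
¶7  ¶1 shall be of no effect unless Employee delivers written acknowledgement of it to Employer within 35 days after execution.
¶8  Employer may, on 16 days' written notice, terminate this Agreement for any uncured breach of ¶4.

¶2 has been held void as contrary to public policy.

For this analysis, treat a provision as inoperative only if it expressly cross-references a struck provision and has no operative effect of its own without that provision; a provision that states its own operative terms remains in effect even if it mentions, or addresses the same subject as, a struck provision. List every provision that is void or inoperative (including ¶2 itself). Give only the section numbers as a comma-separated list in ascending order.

2, 3

¶2 is struck. The only function of ¶3 is the acknowledgement condition for ¶2, so it cannot stand once ¶2 is removed. ¶4 mentions ¶3 but its own obligation stands independently of ¶3, so ¶4 is not affected. Under the severability clause in ¶6, the remaining provisions continue in force. The provisions still in force are ¶1, ¶4, ¶5, ¶6, ¶7, and ¶8.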